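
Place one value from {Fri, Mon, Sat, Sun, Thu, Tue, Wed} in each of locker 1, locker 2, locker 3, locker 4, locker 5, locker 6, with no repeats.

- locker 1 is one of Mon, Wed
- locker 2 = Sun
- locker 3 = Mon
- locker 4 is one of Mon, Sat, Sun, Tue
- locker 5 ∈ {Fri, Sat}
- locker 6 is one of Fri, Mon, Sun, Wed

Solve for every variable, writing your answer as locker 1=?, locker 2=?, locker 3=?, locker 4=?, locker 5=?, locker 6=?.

locker 2's domain is down to {Sun}, so locker 2 = Sun. So locker 4, locker 6 can't be Sun.
That leaves locker 3 = Mon. Strike Mon from locker 1, locker 4, locker 6.
locker 1 has just one choice, so locker 1 = Wed. Strike Wed from locker 6.
That leaves locker 6 = Fri. Strike Fri from locker 5.
locker 5's domain is down to {Sat}, so locker 5 = Sat. So locker 4 can't be Sat.
locker 4's domain is down to {Tue}, so locker 4 = Tue.

locker 1=Wed, locker 2=Sun, locker 3=Mon, locker 4=Tue, locker 5=Sat, locker 6=Fri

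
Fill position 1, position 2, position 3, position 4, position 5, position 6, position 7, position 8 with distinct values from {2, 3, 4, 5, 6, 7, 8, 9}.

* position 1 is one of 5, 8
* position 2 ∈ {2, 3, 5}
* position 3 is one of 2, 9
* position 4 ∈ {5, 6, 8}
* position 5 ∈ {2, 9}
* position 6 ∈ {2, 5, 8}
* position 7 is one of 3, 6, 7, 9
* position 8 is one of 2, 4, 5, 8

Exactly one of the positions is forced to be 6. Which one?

The 8 variables draw from only 8 values {2, 3, 4, 5, 6, 7, 8, 9}, so each is used; only position 8 can be 4, hence position 8 = 4.
The 7 still-open variables draw from only 7 values {2, 3, 5, 6, 7, 8, 9}, so each is used; only position 7 can be 7, hence position 7 = 7.
The 6 still-open variables together cover exactly {2, 3, 5, 6, 8, 9} — 6 values for 6 variables — and 3 appears only in position 2's list, so position 2 = 3.
The 5 still-open variables together cover exactly {2, 5, 6, 8, 9} — 5 values for 5 variables — and 6 appears only in position 4's list, so position 4 = 6.

position 4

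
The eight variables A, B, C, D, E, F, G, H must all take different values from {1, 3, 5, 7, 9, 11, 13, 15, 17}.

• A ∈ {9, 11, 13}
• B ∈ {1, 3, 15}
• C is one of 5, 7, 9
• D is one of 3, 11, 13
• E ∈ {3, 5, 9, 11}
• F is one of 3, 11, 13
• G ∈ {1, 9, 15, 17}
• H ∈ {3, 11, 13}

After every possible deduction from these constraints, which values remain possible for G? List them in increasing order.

1, 15, 17

The 3 variables D, F, H are confined to {3, 11, 13}, which locks those values in; drop them from A, B, E.
That leaves A = 9. Remove 9 from C, E, G.
That leaves E = 5. Eliminate 5 elsewhere: C.
C has just one choice, so C = 7.
No further eliminations apply; G can still be any of 1, 15, 17.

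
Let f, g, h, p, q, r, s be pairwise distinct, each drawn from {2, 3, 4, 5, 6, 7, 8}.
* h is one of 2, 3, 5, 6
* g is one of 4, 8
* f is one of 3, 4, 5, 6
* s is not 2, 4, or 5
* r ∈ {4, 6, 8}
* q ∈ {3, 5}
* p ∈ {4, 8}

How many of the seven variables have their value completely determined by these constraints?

3

Among the 7 variables, 2 fits only h (and all 7 values in {2, 3, 4, 5, 6, 7, 8} must be used), so h = 2.
The 6 still-open variables draw from only 6 values {3, 4, 5, 6, 7, 8}, so each is used; only s can be 7, hence s = 7.
g and p share exactly the 2 values {4, 8}; by pigeonhole those values go to them, so strike 4, 8 from f, r.
That leaves r = 6. So f can't be 6.
Determined: h=2, r=6, s=7. The other variables each still have more than one consistent value. That makes 3.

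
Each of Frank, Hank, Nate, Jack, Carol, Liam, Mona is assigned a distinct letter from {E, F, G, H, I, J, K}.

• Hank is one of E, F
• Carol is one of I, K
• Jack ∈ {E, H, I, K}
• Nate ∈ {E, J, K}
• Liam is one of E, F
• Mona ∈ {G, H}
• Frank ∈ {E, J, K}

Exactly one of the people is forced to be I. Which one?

Carol

The 7 variables draw from only 7 values {E, F, G, H, I, J, K}, so each is used; only Mona can be G, hence Mona = G.
Among the 6 still-open variables, H fits only Jack (and all 6 values in {E, F, H, I, J, K} must be used), so Jack = H.
The 5 still-open variables together cover exactly {E, F, I, J, K} — 5 values for 5 variables — and I appears only in Carol's list, so Carol = I.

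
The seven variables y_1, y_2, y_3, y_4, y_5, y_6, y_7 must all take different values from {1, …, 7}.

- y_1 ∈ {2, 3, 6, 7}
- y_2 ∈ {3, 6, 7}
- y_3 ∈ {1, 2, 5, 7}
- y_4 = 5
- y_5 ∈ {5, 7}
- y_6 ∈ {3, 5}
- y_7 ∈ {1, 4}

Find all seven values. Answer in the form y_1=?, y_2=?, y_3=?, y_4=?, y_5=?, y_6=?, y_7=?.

y_1=2, y_2=6, y_3=1, y_4=5, y_5=7, y_6=3, y_7=4

y_4 must be 5 (only option left). Remove 5 from y_3, y_5, y_6.
y_5 must be 7 (only option left). Eliminate 7 elsewhere: y_1, y_2, y_3.
y_6 must be 3 (only option left). Strike 3 from y_1, y_2.
y_2 must be 6 (only option left). Strike 6 from y_1.
That leaves y_1 = 2. Strike 2 from y_3.
y_3 has just one choice, so y_3 = 1. So y_7 can't be 1.
That leaves y_7 = 4.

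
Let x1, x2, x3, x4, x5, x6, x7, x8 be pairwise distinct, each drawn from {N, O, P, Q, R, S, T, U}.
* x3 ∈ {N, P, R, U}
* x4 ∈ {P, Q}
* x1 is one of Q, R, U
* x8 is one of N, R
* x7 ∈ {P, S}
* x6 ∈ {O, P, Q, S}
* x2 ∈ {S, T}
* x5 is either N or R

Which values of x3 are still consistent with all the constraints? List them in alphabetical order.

P, U

The 8 variables together cover exactly {N, O, P, Q, R, S, T, U} — 8 values for 8 variables — and O appears only in x6's list, so x6 = O.
The 7 still-open variables draw from only 7 values {N, P, Q, R, S, T, U}, so each is used; only x2 can be T, hence x2 = T.
Among the 6 still-open variables, S fits only x7 (and all 6 values in {N, P, Q, R, S, U} must be used), so x7 = S.
x5 and x8 share exactly the 2 values {N, R}; by pigeonhole those values go to them, so strike N, R from x1, x3.
No further eliminations apply; x3 can still be any of P, U.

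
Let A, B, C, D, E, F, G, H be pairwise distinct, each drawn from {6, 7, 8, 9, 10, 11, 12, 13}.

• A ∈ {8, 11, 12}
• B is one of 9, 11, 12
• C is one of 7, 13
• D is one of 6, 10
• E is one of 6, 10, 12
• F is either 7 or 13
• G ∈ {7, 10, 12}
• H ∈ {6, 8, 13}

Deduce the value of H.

Among the 8 variables, 9 fits only B (and all 8 values in {6, 7, 8, 9, 10, 11, 12, 13} must be used), so B = 9.
The 7 still-open variables draw from only 7 values {6, 7, 8, 10, 11, 12, 13}, so each is used; only A can be 11, hence A = 11.
Among the 6 still-open variables, 8 fits only H (and all 6 values in {6, 7, 8, 10, 12, 13} must be used), so H = 8.

8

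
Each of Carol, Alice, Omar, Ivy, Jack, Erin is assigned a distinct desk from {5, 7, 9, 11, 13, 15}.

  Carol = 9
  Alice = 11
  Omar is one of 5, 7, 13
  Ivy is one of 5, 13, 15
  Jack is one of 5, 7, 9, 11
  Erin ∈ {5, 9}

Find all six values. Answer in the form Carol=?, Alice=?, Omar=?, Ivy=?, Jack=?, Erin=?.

Carol=9, Alice=11, Omar=13, Ivy=15, Jack=7, Erin=5

Carol must be 9 (only option left). So Jack, Erin can't be 9.
Alice must be 11 (only option left). Strike 11 from Jack.
That leaves Erin = 5. Eliminate 5 elsewhere: Omar, Ivy, Jack.
Jack must be 7 (only option left). Remove 7 from Omar.
Omar must be 13 (only option left). So Ivy can't be 13.
That leaves Ivy = 15.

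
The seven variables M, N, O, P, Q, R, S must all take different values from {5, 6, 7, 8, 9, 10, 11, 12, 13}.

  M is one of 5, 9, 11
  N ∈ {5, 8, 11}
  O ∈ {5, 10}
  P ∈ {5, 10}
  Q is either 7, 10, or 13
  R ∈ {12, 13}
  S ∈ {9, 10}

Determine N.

8

O and P between them cover only {5, 10} — a naked pair. Remove those values from M, N, Q, S.
S must be 9 (only option left). Remove 9 from M.
M must be 11 (only option left). Strike 11 from N.
So N = 8.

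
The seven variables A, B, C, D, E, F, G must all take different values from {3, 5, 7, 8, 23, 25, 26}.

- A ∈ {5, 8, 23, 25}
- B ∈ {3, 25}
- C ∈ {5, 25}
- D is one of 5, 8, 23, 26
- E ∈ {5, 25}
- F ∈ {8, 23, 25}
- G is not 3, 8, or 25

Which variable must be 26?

D

The 7 variables together cover exactly {3, 5, 7, 8, 23, 25, 26} — 7 values for 7 variables — and 3 appears only in B's list, so B = 3.
Among the 6 still-open variables, 7 fits only G (and all 6 values in {5, 7, 8, 23, 25, 26} must be used), so G = 7.
The 5 still-open variables together cover exactly {5, 8, 23, 25, 26} — 5 values for 5 variables — and 26 appears only in D's list, so D = 26.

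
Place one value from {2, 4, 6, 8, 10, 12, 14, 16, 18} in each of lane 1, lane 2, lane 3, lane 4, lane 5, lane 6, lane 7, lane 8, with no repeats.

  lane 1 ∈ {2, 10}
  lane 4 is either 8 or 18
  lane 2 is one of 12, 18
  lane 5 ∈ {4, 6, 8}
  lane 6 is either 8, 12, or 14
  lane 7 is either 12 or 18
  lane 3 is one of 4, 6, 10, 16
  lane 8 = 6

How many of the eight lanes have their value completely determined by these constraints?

lane 8's domain is down to {6}, so lane 8 = 6. Strike 6 from lane 3, lane 5.
lane 2 and lane 7 between them cover only {12, 18} — a naked pair. Remove those values from lane 4, lane 6.
lane 4 must be 8 (only option left). So lane 5, lane 6 can't be 8.
That leaves lane 5 = 4. Eliminate 4 elsewhere: lane 3.
lane 6's domain is down to {14}, so lane 6 = 14.
Determined: lane 4=8, lane 5=4, lane 6=14, lane 8=6. The other lanes each still have more than one consistent value. That makes 4.

4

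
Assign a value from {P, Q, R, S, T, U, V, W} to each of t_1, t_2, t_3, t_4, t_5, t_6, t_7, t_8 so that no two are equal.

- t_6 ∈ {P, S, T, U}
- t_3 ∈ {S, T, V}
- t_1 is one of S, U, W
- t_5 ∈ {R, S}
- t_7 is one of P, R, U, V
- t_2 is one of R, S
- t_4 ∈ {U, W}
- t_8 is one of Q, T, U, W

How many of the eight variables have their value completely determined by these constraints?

1

The 8 variables together cover exactly {P, Q, R, S, T, U, V, W} — 8 values for 8 variables — and Q appears only in t_8's list, so t_8 = Q.
t_2 and t_5 share exactly the 2 values {R, S}; by pigeonhole those values go to them, so strike R, S from t_1, t_3, t_6, t_7.
t_1 and t_4 between them cover only {U, W} — a naked pair. Remove those values from t_6, t_7.
Determined: t_8=Q. The other variables each still have more than one consistent value. That makes 1.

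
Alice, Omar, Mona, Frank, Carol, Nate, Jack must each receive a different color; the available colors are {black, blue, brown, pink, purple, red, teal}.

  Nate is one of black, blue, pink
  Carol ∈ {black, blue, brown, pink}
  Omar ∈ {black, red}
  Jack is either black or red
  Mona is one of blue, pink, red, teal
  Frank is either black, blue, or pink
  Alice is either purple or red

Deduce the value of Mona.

The 7 variables together cover exactly {black, blue, brown, pink, purple, red, teal} — 7 values for 7 variables — and brown appears only in Carol's list, so Carol = brown.
The 6 still-open variables together cover exactly {black, blue, pink, purple, red, teal} — 6 values for 6 variables — and purple appears only in Alice's list, so Alice = purple.
The 5 still-open variables together cover exactly {black, blue, pink, red, teal} — 5 values for 5 variables — and teal appears only in Mona's list, so Mona = teal.

teal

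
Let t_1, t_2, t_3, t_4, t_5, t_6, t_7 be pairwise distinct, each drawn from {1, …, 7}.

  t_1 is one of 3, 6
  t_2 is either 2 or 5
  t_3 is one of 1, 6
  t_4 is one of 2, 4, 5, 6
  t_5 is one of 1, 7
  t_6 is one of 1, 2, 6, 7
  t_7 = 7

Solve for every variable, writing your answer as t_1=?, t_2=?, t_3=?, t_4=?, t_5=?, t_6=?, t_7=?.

t_7 has just one choice, so t_7 = 7. Remove 7 from t_5, t_6.
t_5's domain is down to {1}, so t_5 = 1. Remove 1 from t_3, t_6.
t_3 must be 6 (only option left). Eliminate 6 elsewhere: t_1, t_4, t_6.
That leaves t_6 = 2. Strike 2 from t_2, t_4.
t_1 must be 3 (only option left).
t_2 has just one choice, so t_2 = 5. Strike 5 from t_4.
t_4's domain is down to {4}, so t_4 = 4.

t_1=3, t_2=5, t_3=6, t_4=4, t_5=1, t_6=2, t_7=7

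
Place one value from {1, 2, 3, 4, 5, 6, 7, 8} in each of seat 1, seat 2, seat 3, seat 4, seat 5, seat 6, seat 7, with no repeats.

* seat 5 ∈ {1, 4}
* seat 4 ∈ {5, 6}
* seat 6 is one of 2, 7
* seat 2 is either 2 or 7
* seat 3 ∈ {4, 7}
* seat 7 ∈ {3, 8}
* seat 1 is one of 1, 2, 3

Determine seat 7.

8

The 2 variables seat 2 and seat 6 are confined to {2, 7}, which locks those values in; drop them from seat 1, seat 3.
seat 3's domain is down to {4}, so seat 3 = 4. Strike 4 from seat 5.
seat 5 must be 1 (only option left). So seat 1 can't be 1.
seat 1 has just one choice, so seat 1 = 3. So seat 7 can't be 3.
So seat 7 = 8.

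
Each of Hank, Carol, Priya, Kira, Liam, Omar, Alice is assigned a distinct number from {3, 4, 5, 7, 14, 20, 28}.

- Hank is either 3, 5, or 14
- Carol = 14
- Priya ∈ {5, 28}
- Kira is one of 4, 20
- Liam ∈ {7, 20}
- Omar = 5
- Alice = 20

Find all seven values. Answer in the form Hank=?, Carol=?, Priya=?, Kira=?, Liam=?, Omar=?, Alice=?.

Carol has just one choice, so Carol = 14. Remove 14 from Hank.
That leaves Omar = 5. So Hank, Priya can't be 5.
Alice must be 20 (only option left). So Kira, Liam can't be 20.
That leaves Hank = 3.
Priya must be 28 (only option left).
Kira has just one choice, so Kira = 4.
Liam must be 7 (only option left).

Hank=3, Carol=14, Priya=28, Kira=4, Liam=7, Omar=5, Alice=20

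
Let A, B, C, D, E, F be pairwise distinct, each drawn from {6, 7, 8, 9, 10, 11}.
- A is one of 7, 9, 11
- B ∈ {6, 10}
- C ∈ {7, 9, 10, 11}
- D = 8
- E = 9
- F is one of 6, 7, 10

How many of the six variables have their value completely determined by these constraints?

2

D must be 8 (only option left).
That leaves E = 9. Remove 9 from A, C.
Determined: D=8, E=9. The other variables each still have more than one consistent value. That makes 2.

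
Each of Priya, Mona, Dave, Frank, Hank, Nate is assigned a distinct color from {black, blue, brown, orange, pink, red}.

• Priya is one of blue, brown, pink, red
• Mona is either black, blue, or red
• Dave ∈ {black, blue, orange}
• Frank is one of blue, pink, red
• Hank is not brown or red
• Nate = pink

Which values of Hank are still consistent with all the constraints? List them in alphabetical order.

Nate must be pink (only option left). Strike pink from Priya, Frank, Hank.
The 5 still-open variables together cover exactly {black, blue, brown, orange, red} — 5 values for 5 variables — and brown appears only in Priya's list, so Priya = brown.
No further eliminations apply; Hank can still be any of black, blue, orange.

black, blue, orange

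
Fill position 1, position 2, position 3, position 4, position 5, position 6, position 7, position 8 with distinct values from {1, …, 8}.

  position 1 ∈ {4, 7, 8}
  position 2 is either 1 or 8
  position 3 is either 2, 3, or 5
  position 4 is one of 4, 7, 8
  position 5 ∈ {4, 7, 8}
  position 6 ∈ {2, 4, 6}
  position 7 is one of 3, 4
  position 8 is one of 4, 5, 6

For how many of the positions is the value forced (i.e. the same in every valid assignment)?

2

Among the 8 variables, 1 fits only position 2 (and all 8 values in {1, 2, 3, 4, 5, 6, 7, 8} must be used), so position 2 = 1.
The 3 variables position 1, position 4, position 5 are confined to {4, 7, 8}, which locks those values in; drop them from position 6, position 7, position 8.
That leaves position 7 = 3. Remove 3 from position 3.
Determined: position 2=1, position 7=3. The other positions each still have more than one consistent value. That makes 2.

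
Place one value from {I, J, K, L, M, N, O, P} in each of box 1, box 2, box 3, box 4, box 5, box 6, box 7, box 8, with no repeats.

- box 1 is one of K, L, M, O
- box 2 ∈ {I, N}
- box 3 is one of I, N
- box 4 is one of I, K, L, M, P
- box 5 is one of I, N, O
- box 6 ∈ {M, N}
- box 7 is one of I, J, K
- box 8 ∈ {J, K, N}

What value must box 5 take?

The 8 variables together cover exactly {I, J, K, L, M, N, O, P} — 8 values for 8 variables — and P appears only in box 4's list, so box 4 = P.
The 7 still-open variables together cover exactly {I, J, K, L, M, N, O} — 7 values for 7 variables — and L appears only in box 1's list, so box 1 = L.
Among the 6 still-open variables, M fits only box 6 (and all 6 values in {I, J, K, M, N, O} must be used), so box 6 = M.
The 5 still-open variables together cover exactly {I, J, K, N, O} — 5 values for 5 variables — and O appears only in box 5's list, so box 5 = O.

O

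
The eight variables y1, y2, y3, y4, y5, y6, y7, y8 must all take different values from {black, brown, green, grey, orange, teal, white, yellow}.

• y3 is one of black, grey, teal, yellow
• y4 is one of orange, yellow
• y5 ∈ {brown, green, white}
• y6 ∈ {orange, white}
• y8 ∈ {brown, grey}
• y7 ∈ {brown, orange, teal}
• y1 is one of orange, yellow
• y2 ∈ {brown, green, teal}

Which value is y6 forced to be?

white

Among the 8 variables, black fits only y3 (and all 8 values in {black, brown, green, grey, orange, teal, white, yellow} must be used), so y3 = black.
Among the 7 still-open variables, grey fits only y8 (and all 7 values in {brown, green, grey, orange, teal, white, yellow} must be used), so y8 = grey.
y1 and y4 share exactly the 2 values {orange, yellow}; by pigeonhole those values go to them, so strike orange, yellow from y6, y7.
So y6 = white.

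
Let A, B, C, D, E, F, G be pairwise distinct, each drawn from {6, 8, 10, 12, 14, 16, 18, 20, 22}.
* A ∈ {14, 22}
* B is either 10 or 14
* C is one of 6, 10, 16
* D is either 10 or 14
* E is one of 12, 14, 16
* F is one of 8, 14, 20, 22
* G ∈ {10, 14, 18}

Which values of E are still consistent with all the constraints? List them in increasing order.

12, 16

B and D between them cover only {10, 14} — a naked pair. Remove those values from A, C, E, F, G.
A has just one choice, so A = 22. Eliminate 22 elsewhere: F.
G must be 18 (only option left).
No further eliminations apply; E can still be any of 12, 16.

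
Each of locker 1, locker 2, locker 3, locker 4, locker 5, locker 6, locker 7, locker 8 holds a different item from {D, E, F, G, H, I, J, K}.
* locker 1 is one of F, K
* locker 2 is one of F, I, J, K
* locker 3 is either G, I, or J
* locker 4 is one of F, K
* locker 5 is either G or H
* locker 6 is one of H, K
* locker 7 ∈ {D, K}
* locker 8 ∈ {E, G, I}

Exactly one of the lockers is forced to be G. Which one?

locker 5

The 8 variables draw from only 8 values {D, E, F, G, H, I, J, K}, so each is used; only locker 7 can be D, hence locker 7 = D.
The 7 still-open variables together cover exactly {E, F, G, H, I, J, K} — 7 values for 7 variables — and E appears only in locker 8's list, so locker 8 = E.
The 2 variables locker 1 and locker 4 are confined to {F, K}, which locks those values in; drop them from locker 2, locker 6.
locker 6 must be H (only option left). So locker 5 can't be H.
So G goes to locker 5.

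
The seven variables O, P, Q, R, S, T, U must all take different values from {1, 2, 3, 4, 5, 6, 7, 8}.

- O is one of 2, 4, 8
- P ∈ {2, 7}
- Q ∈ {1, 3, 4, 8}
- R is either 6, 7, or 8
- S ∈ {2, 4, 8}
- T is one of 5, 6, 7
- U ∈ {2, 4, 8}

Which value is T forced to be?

5

The 3 variables O, S, U are confined to {2, 4, 8}, which locks those values in; drop them from P, Q, R.
P's domain is down to {7}, so P = 7. Remove 7 from R, T.
R has just one choice, so R = 6. So T can't be 6.
So T = 5.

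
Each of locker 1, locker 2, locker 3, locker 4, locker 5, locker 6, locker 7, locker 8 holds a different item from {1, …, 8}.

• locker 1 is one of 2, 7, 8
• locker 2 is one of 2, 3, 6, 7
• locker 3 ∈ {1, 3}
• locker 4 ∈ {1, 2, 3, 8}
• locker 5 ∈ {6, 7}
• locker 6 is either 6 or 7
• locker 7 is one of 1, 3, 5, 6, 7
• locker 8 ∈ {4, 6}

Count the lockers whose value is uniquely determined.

The 8 variables draw from only 8 values {1, 2, 3, 4, 5, 6, 7, 8}, so each is used; only locker 8 can be 4, hence locker 8 = 4.
The 7 still-open variables draw from only 7 values {1, 2, 3, 5, 6, 7, 8}, so each is used; only locker 7 can be 5, hence locker 7 = 5.
locker 5 and locker 6 share exactly the 2 values {6, 7}; by pigeonhole those values go to them, so strike 6, 7 from locker 1, locker 2.
Determined: locker 7=5, locker 8=4. The other lockers each still have more than one consistent value. That makes 2.

2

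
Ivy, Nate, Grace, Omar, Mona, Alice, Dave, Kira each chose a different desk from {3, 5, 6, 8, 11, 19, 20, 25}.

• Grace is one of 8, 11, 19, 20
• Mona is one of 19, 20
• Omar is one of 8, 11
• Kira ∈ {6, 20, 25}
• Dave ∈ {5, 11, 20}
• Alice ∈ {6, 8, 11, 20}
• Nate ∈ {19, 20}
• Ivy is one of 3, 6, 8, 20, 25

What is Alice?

The 8 variables draw from only 8 values {3, 5, 6, 8, 11, 19, 20, 25}, so each is used; only Ivy can be 3, hence Ivy = 3.
The 7 still-open variables together cover exactly {5, 6, 8, 11, 19, 20, 25} — 7 values for 7 variables — and 5 appears only in Dave's list, so Dave = 5.
The 6 still-open variables together cover exactly {6, 8, 11, 19, 20, 25} — 6 values for 6 variables — and 25 appears only in Kira's list, so Kira = 25.
The 5 still-open variables draw from only 5 values {6, 8, 11, 19, 20}, so each is used; only Alice can be 6, hence Alice = 6.

6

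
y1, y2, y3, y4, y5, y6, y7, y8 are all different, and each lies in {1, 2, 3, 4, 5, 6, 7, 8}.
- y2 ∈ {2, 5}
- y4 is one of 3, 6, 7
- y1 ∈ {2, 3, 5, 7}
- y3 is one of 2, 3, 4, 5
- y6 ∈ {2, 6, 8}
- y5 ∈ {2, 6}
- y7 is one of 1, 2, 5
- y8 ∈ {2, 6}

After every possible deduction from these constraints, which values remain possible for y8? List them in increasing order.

The 8 variables draw from only 8 values {1, 2, 3, 4, 5, 6, 7, 8}, so each is used; only y7 can be 1, hence y7 = 1.
The 7 still-open variables together cover exactly {2, 3, 4, 5, 6, 7, 8} — 7 values for 7 variables — and 4 appears only in y3's list, so y3 = 4.
The 6 still-open variables together cover exactly {2, 3, 5, 6, 7, 8} — 6 values for 6 variables — and 8 appears only in y6's list, so y6 = 8.
y5 and y8 share exactly the 2 values {2, 6}; by pigeonhole those values go to them, so strike 2, 6 from y1, y2, y4.
y2 has just one choice, so y2 = 5. Strike 5 from y1.
No further eliminations apply; y8 can still be any of 2, 6.

2, 6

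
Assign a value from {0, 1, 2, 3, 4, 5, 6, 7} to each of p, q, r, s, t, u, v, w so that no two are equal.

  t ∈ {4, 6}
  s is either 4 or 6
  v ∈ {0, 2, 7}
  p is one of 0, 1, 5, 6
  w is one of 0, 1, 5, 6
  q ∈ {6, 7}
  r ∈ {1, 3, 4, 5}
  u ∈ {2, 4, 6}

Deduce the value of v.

0

Among the 8 variables, 3 fits only r (and all 8 values in {0, 1, 2, 3, 4, 5, 6, 7} must be used), so r = 3.
s and t share exactly the 2 values {4, 6}; by pigeonhole those values go to them, so strike 4, 6 from p, q, u, w.
q must be 7 (only option left). Remove 7 from v.
u has just one choice, so u = 2. Remove 2 from v.
So v = 0.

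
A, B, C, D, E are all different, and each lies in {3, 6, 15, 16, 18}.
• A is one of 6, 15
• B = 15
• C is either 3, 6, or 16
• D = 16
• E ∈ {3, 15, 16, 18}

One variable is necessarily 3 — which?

B's domain is down to {15}, so B = 15. Remove 15 from A, E.
D must be 16 (only option left). So C, E can't be 16.
That leaves A = 6. Eliminate 6 elsewhere: C.
So 3 goes to C.

C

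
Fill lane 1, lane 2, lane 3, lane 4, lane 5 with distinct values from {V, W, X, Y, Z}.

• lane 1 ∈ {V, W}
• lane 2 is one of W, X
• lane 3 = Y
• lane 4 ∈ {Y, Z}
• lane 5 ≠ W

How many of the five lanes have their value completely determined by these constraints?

lane 3 has just one choice, so lane 3 = Y. Strike Y from lane 4, lane 5.
That leaves lane 4 = Z. So lane 5 can't be Z.
Determined: lane 3=Y, lane 4=Z. The other lanes each still have more than one consistent value. That makes 2.

2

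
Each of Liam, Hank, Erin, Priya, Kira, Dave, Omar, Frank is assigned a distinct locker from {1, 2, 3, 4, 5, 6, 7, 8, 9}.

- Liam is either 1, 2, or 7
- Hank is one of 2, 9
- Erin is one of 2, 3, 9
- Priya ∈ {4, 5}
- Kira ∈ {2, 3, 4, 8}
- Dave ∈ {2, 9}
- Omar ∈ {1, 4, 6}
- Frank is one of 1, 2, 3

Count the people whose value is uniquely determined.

Hank and Dave between them cover only {2, 9} — a naked pair. Remove those values from Liam, Erin, Kira, Frank.
Erin must be 3 (only option left). So Kira, Frank can't be 3.
That leaves Frank = 1. Remove 1 from Liam, Omar.
That leaves Liam = 7.
Determined: Liam=7, Erin=3, Frank=1. The other people each still have more than one consistent value. That makes 3.

3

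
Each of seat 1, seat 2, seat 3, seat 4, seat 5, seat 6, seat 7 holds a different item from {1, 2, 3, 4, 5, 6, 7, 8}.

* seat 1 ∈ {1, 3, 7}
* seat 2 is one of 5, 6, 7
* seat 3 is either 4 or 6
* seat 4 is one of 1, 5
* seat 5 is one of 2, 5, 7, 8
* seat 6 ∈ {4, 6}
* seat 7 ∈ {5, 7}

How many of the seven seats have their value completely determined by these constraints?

seat 3 and seat 6 share exactly the 2 values {4, 6}; by pigeonhole those values go to them, so strike 4, 6 from seat 2.
seat 2 and seat 7 between them cover only {5, 7} — a naked pair. Remove those values from seat 1, seat 4, seat 5.
seat 4 must be 1 (only option left). So seat 1 can't be 1.
seat 1 has just one choice, so seat 1 = 3.
Determined: seat 1=3, seat 4=1. The other seats each still have more than one consistent value. That makes 2.

2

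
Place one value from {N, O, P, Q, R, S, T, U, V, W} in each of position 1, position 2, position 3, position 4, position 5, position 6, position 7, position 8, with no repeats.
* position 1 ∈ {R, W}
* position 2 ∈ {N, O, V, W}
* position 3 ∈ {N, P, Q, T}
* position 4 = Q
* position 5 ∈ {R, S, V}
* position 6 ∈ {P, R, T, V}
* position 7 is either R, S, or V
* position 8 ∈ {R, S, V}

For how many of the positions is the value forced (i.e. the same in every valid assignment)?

2

position 4 must be Q (only option left). Eliminate Q elsewhere: position 3.
position 5, position 7, position 8 between them cover only {R, S, V} — a naked triple. Remove those values from position 1, position 2, position 6.
position 1 has just one choice, so position 1 = W. Strike W from position 2.
Determined: position 1=W, position 4=Q. The other positions each still have more than one consistent value. That makes 2.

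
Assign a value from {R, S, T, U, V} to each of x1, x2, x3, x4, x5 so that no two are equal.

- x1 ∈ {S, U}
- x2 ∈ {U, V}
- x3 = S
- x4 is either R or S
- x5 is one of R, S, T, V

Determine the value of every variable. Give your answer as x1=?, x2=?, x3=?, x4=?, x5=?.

x3's domain is down to {S}, so x3 = S. Strike S from x1, x4, x5.
x4 must be R (only option left). Strike R from x5.
That leaves x1 = U. Strike U from x2.
x2 has just one choice, so x2 = V. So x5 can't be V.
That leaves x5 = T.

x1=U, x2=V, x3=S, x4=R, x5=T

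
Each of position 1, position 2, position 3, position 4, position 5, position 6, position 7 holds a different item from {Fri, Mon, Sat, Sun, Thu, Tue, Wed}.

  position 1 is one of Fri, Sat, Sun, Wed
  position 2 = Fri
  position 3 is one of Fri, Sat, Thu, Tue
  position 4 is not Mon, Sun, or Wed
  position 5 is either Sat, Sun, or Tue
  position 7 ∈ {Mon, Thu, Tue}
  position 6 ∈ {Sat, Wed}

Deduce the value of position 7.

position 2 must be Fri (only option left). Remove Fri from position 1, position 3, position 4.
The 6 still-open variables together cover exactly {Mon, Sat, Sun, Thu, Tue, Wed} — 6 values for 6 variables — and Mon appears only in position 7's list, so position 7 = Mon.

Mon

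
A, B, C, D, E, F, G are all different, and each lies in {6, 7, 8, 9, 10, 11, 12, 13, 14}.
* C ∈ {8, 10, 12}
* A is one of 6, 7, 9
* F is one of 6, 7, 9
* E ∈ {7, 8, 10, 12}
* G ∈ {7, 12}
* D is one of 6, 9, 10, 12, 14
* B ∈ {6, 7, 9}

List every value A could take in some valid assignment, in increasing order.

Among the 7 variables, 14 fits only D (and all 7 values in {6, 7, 8, 9, 10, 12, 14} must be used), so D = 14.
A, B, F share exactly the 3 values {6, 7, 9}; by pigeonhole those values go to them, so strike 6, 7, 9 from E, G.
G must be 12 (only option left). Eliminate 12 elsewhere: C, E.
No further eliminations apply; A can still be any of 6, 7, 9.

6, 7, 9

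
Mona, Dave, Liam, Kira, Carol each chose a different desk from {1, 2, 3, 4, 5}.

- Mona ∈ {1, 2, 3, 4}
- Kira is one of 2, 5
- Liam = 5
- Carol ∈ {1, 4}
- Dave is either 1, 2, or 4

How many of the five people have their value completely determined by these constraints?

Liam has just one choice, so Liam = 5. Remove 5 from Kira.
Kira must be 2 (only option left). Eliminate 2 elsewhere: Mona, Dave.
The 3 still-open variables together cover exactly {1, 3, 4} — 3 values for 3 variables — and 3 appears only in Mona's list, so Mona = 3.
Determined: Mona=3, Liam=5, Kira=2. The other people each still have more than one consistent value. That makes 3.

3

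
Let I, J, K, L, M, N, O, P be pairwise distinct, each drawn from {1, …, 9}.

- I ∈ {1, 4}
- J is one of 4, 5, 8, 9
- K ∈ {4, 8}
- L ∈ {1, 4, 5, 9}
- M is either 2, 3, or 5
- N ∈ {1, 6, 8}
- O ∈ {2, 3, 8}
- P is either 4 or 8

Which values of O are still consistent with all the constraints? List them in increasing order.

Among the 8 variables, 6 fits only N (and all 8 values in {1, 2, 3, 4, 5, 6, 8, 9} must be used), so N = 6.
The 2 variables K and P are confined to {4, 8}, which locks those values in; drop them from I, J, L, O.
I must be 1 (only option left). So L can't be 1.
J and L between them cover only {5, 9} — a naked pair. Remove those values from M.
No further eliminations apply; O can still be any of 2, 3.

2, 3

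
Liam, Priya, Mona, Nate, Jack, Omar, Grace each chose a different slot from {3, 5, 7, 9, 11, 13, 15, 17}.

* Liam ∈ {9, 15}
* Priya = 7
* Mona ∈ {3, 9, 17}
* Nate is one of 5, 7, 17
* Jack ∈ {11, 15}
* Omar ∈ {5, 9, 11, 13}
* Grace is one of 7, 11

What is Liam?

Priya has just one choice, so Priya = 7. Eliminate 7 elsewhere: Nate, Grace.
That leaves Grace = 11. Eliminate 11 elsewhere: Jack, Omar.
Jack must be 15 (only option left). So Liam can't be 15.
So Liam = 9.

9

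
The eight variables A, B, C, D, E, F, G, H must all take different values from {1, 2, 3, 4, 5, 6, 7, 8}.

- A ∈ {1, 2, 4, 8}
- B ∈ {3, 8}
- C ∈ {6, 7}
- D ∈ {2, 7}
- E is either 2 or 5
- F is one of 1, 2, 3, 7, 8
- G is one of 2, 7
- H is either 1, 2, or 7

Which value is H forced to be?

1

The 8 variables together cover exactly {1, 2, 3, 4, 5, 6, 7, 8} — 8 values for 8 variables — and 4 appears only in A's list, so A = 4.
The 7 still-open variables together cover exactly {1, 2, 3, 5, 6, 7, 8} — 7 values for 7 variables — and 5 appears only in E's list, so E = 5.
The 6 still-open variables draw from only 6 values {1, 2, 3, 6, 7, 8}, so each is used; only C can be 6, hence C = 6.
D and G share exactly the 2 values {2, 7}; by pigeonhole those values go to them, so strike 2, 7 from F, H.
So H = 1.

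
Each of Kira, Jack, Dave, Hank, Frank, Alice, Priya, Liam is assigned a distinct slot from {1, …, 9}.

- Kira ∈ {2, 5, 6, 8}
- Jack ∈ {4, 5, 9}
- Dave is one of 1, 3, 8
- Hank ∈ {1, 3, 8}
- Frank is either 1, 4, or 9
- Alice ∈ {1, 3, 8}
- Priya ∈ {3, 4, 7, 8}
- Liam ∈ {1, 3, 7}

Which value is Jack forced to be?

5

Dave, Hank, Alice between them cover only {1, 3, 8} — a naked triple. Remove those values from Kira, Frank, Priya, Liam.
That leaves Liam = 7. Remove 7 from Priya.
Priya has just one choice, so Priya = 4. Remove 4 from Jack, Frank.
That leaves Frank = 9. Remove 9 from Jack.
So Jack = 5.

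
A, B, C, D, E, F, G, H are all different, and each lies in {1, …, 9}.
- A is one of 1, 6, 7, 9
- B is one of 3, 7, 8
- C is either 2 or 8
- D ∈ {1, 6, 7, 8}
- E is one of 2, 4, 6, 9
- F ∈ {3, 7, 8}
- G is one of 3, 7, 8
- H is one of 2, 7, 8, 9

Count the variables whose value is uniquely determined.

3

The 8 variables together cover exactly {1, 2, 3, 4, 6, 7, 8, 9} — 8 values for 8 variables — and 4 appears only in E's list, so E = 4.
B, F, G between them cover only {3, 7, 8} — a naked triple. Remove those values from A, C, D, H.
C must be 2 (only option left). Strike 2 from H.
H must be 9 (only option left). So A can't be 9.
Determined: C=2, E=4, H=9. The other variables each still have more than one consistent value. That makes 3.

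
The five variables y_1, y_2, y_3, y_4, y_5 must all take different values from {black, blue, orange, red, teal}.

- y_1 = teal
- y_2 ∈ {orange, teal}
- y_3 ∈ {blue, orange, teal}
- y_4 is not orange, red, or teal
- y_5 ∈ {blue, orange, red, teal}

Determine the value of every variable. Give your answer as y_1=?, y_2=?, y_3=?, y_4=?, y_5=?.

y_1=teal, y_2=orange, y_3=blue, y_4=black, y_5=red

y_1 must be teal (only option left). So y_2, y_3, y_5 can't be teal.
That leaves y_2 = orange. Eliminate orange elsewhere: y_3, y_5.
y_3 has just one choice, so y_3 = blue. Strike blue from y_4, y_5.
That leaves y_4 = black.
y_5's domain is down to {red}, so y_5 = red.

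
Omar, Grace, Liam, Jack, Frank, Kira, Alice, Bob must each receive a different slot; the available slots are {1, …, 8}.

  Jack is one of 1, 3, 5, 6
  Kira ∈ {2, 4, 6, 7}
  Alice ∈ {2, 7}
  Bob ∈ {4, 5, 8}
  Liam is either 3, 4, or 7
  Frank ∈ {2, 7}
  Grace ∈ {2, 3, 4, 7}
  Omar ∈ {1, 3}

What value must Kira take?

Among the 8 variables, 8 fits only Bob (and all 8 values in {1, 2, 3, 4, 5, 6, 7, 8} must be used), so Bob = 8.
The 7 still-open variables draw from only 7 values {1, 2, 3, 4, 5, 6, 7}, so each is used; only Jack can be 5, hence Jack = 5.
The 6 still-open variables draw from only 6 values {1, 2, 3, 4, 6, 7}, so each is used; only Omar can be 1, hence Omar = 1.
The 5 still-open variables draw from only 5 values {2, 3, 4, 6, 7}, so each is used; only Kira can be 6, hence Kira = 6.

6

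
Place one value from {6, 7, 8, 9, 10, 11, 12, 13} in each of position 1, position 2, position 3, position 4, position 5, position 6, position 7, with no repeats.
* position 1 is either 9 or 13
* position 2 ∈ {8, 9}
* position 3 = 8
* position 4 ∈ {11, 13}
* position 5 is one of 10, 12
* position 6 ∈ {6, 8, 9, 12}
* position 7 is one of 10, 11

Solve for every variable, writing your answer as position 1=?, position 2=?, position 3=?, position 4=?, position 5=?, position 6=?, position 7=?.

position 1=13, position 2=9, position 3=8, position 4=11, position 5=12, position 6=6, position 7=10

position 3's domain is down to {8}, so position 3 = 8. Eliminate 8 elsewhere: position 2, position 6.
position 2's domain is down to {9}, so position 2 = 9. Eliminate 9 elsewhere: position 1, position 6.
That leaves position 1 = 13. So position 4 can't be 13.
That leaves position 4 = 11. Remove 11 from position 7.
position 7 has just one choice, so position 7 = 10. Eliminate 10 elsewhere: position 5.
That leaves position 5 = 12. Eliminate 12 elsewhere: position 6.
position 6 must be 6 (only option left).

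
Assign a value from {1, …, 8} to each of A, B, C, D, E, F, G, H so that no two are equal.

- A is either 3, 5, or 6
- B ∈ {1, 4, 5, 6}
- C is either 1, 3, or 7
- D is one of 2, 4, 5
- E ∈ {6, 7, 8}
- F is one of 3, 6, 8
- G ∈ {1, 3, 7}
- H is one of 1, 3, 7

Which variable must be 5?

A

The 8 variables draw from only 8 values {1, 2, 3, 4, 5, 6, 7, 8}, so each is used; only D can be 2, hence D = 2.
Among the 7 still-open variables, 4 fits only B (and all 7 values in {1, 3, 4, 5, 6, 7, 8} must be used), so B = 4.
The 6 still-open variables together cover exactly {1, 3, 5, 6, 7, 8} — 6 values for 6 variables — and 5 appears only in A's list, so A = 5.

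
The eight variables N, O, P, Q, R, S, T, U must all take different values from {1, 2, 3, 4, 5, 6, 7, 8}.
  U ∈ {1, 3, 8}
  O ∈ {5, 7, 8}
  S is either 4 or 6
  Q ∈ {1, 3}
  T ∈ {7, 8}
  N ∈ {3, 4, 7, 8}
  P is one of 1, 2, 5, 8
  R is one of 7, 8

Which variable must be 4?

Among the 8 variables, 2 fits only P (and all 8 values in {1, 2, 3, 4, 5, 6, 7, 8} must be used), so P = 2.
The 7 still-open variables together cover exactly {1, 3, 4, 5, 6, 7, 8} — 7 values for 7 variables — and 5 appears only in O's list, so O = 5.
Among the 6 still-open variables, 6 fits only S (and all 6 values in {1, 3, 4, 6, 7, 8} must be used), so S = 6.
Among the 5 still-open variables, 4 fits only N (and all 5 values in {1, 3, 4, 7, 8} must be used), so N = 4.

N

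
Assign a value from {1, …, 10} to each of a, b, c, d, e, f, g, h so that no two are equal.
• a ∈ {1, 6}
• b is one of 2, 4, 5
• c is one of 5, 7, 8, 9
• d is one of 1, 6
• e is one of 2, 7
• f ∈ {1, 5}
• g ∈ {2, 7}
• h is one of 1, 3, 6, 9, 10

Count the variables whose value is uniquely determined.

The 2 variables a and d are confined to {1, 6}, which locks those values in; drop them from f, h.
f has just one choice, so f = 5. Eliminate 5 elsewhere: b, c.
e and g share exactly the 2 values {2, 7}; by pigeonhole those values go to them, so strike 2, 7 from b, c.
b must be 4 (only option left).
Determined: b=4, f=5. The other variables each still have more than one consistent value. That makes 2.

2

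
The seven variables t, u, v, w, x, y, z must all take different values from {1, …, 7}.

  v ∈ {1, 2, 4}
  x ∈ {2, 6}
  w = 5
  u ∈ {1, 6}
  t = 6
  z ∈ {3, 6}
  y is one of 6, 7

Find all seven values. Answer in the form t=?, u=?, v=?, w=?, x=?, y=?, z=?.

t=6, u=1, v=4, w=5, x=2, y=7, z=3

t has just one choice, so t = 6. Strike 6 from u, x, y, z.
u's domain is down to {1}, so u = 1. Strike 1 from v.
w's domain is down to {5}, so w = 5.
x's domain is down to {2}, so x = 2. Eliminate 2 elsewhere: v.
That leaves y = 7.
z must be 3 (only option left).
That leaves v = 4.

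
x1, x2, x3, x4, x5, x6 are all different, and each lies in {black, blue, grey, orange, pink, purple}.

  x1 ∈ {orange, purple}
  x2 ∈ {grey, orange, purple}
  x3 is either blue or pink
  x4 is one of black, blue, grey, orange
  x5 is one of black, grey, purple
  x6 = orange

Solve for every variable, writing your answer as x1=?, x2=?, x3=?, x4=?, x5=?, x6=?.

x1=purple, x2=grey, x3=pink, x4=blue, x5=black, x6=orange

x6 must be orange (only option left). Eliminate orange elsewhere: x1, x2, x4.
x1 has just one choice, so x1 = purple. Strike purple from x2, x5.
x2 must be grey (only option left). Remove grey from x4, x5.
x5 must be black (only option left). Eliminate black elsewhere: x4.
That leaves x4 = blue. Eliminate blue elsewhere: x3.
That leaves x3 = pink.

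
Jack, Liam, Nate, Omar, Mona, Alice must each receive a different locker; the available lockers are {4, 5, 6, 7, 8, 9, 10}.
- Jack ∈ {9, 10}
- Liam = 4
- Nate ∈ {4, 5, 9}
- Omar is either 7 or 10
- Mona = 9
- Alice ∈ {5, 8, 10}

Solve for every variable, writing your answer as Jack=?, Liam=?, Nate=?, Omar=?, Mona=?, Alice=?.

Jack=10, Liam=4, Nate=5, Omar=7, Mona=9, Alice=8

Liam has just one choice, so Liam = 4. Strike 4 from Nate.
Mona's domain is down to {9}, so Mona = 9. Strike 9 from Jack, Nate.
Jack's domain is down to {10}, so Jack = 10. Strike 10 from Omar, Alice.
Nate's domain is down to {5}, so Nate = 5. Eliminate 5 elsewhere: Alice.
That leaves Omar = 7.
Alice must be 8 (only option left).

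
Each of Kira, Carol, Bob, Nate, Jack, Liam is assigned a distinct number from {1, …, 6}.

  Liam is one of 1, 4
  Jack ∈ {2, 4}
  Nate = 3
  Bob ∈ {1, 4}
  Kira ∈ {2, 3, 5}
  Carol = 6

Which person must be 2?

Carol's domain is down to {6}, so Carol = 6.
Nate has just one choice, so Nate = 3. So Kira can't be 3.
The 4 still-open variables draw from only 4 values {1, 2, 4, 5}, so each is used; only Kira can be 5, hence Kira = 5.
Among the 3 still-open variables, 2 fits only Jack (and all 3 values in {1, 2, 4} must be used), so Jack = 2.

Jack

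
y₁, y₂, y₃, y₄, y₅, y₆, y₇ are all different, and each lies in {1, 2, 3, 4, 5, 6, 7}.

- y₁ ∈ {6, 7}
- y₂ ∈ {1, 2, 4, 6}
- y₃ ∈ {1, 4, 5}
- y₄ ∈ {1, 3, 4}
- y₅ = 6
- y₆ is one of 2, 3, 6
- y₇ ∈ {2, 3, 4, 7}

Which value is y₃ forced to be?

5

y₅ has just one choice, so y₅ = 6. Strike 6 from y₁, y₂, y₆.
y₁ has just one choice, so y₁ = 7. Remove 7 from y₇.
The 5 still-open variables draw from only 5 values {1, 2, 3, 4, 5}, so each is used; only y₃ can be 5, hence y₃ = 5.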